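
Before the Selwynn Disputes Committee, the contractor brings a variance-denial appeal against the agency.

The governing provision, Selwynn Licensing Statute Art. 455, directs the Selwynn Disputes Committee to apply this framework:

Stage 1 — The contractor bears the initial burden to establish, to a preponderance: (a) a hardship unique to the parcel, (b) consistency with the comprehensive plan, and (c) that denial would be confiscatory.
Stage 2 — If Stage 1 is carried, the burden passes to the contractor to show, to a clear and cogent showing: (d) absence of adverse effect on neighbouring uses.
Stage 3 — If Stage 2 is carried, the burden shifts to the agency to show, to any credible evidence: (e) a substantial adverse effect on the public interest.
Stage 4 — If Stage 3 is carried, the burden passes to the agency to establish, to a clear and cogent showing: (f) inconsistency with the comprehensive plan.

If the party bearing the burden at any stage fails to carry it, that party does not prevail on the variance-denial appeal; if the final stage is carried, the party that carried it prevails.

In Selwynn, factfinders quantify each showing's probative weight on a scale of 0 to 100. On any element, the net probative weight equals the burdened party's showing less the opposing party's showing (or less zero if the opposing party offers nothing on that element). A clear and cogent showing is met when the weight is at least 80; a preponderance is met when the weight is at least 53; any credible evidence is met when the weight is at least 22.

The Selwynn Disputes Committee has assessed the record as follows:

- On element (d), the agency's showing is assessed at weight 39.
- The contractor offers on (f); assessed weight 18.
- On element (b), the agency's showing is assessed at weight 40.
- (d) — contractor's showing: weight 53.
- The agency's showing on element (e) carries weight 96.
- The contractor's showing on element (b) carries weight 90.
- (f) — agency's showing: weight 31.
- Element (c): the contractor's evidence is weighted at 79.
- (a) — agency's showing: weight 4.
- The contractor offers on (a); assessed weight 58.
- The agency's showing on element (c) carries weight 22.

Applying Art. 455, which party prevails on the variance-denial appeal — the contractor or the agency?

Stage 1 (contractor, a preponderance, weight is at least 53): (a) net 58−4=54 ≥ 53 — meets; (b) net 90−40=50 < 53 — fails; (c) net 79−22=57 ≥ 53 — meets.
  Stage 1 not carried; the contractor fails its burden.
The agency prevails.

agency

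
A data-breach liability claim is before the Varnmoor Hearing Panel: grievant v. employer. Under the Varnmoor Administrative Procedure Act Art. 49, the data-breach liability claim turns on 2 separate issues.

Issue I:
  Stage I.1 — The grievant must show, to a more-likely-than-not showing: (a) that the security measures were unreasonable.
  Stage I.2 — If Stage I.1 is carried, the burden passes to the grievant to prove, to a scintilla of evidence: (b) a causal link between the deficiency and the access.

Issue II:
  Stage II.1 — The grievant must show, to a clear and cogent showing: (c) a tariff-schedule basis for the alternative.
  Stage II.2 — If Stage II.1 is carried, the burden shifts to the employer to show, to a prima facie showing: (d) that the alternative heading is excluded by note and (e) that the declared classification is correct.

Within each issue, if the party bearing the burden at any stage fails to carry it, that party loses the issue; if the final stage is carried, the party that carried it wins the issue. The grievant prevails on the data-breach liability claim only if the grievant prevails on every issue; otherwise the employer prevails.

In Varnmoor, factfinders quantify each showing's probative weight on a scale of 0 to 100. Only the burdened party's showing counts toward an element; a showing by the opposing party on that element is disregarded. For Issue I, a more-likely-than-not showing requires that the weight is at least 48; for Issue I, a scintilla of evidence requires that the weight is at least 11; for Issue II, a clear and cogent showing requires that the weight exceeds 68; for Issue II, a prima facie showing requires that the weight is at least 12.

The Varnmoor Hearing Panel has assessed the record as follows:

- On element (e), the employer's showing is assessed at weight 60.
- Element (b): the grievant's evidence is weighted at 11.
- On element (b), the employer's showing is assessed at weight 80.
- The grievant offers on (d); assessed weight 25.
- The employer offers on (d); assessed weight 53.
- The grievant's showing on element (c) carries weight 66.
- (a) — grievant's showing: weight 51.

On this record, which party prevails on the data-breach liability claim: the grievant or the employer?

employer

— Issue I —
Stage I.1 — burden on grievant; standard: a more-likely-than-not showing (weight is at least 48).
    (a): 51 ≥ 48 [met]
  Stage I.1 carried; the burden remains with the grievant.
Stage I.2 — burden on grievant; standard: a scintilla of evidence (weight is at least 11).
    (b): 11 (employer's 80 disregarded) ≥ 11 [met]
  Stage I.2 carried; the final stage is satisfied.
All stages carried — the grievant prevails on this issue.
— Issue II —
Stage II.1 — burden on grievant; standard: a clear and cogent showing (weight exceeds 68).
    (c): 66 ≤ 68 [not met]
  The grievant does not carry Stage II.1.
So the employer prevails on this issue.
Per-issue: Issue I → grievant; Issue II → employer. The grievant must prevail on every issue; overall, the employer prevails.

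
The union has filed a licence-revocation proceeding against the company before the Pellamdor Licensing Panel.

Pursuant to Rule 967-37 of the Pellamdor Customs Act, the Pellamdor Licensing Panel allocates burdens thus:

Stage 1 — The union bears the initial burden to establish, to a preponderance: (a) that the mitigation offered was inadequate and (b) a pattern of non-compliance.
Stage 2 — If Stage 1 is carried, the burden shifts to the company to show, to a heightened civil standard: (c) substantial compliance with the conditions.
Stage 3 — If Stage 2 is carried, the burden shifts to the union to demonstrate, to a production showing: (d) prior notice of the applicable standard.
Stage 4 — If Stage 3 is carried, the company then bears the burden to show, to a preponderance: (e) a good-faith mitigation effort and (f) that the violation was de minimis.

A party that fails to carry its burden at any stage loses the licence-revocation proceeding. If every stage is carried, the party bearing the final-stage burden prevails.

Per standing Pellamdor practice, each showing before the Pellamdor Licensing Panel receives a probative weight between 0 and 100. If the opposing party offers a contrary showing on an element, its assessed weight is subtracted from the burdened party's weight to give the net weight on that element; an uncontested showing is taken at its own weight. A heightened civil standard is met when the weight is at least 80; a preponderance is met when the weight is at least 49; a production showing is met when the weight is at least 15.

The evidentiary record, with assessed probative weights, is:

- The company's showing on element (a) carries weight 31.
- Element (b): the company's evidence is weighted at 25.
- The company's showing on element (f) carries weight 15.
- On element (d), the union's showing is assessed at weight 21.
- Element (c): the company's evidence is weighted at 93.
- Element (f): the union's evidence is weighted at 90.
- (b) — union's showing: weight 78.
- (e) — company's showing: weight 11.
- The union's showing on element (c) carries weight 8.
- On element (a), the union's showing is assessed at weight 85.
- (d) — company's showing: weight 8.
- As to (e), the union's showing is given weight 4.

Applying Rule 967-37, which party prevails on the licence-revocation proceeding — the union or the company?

company

Stage 1 (union, a preponderance, weight is at least 49): (a) net 85−31=54 ≥ 49 — meets; (b) net 78−25=53 ≥ 49 — meets.
  Stage 1 carried; the burden shifts to the company.
Stage 2 (company, a heightened civil standard, weight is at least 80): (c) net 93−8=85 ≥ 80 — meets.
  Stage 2 carried; the burden shifts to the union.
Stage 3 (union, a production showing, weight is at least 15): (d) net 21−8=13 < 15 — fails.
  Stage 3 not carried; the union fails its burden.
The analysis ends at Stage 3; the company prevails.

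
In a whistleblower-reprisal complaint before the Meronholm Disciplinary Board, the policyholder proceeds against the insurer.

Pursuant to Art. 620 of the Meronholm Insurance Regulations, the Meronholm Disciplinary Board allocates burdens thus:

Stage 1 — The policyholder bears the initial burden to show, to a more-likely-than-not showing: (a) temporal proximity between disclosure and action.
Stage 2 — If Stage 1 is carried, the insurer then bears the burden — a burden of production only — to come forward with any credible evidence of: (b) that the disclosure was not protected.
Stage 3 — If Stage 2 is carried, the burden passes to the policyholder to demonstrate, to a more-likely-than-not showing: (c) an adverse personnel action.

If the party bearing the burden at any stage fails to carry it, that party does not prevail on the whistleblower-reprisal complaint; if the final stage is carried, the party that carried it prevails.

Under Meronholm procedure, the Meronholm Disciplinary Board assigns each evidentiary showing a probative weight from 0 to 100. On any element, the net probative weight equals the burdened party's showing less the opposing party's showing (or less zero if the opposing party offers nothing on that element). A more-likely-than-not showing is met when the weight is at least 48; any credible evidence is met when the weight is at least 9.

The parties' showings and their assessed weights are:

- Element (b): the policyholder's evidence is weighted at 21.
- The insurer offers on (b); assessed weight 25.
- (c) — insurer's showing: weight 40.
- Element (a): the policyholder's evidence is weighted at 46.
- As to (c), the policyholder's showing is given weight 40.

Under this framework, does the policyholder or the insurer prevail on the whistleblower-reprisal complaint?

insurer

Stage 1 — burden on policyholder; standard: a more-likely-than-not showing (weight is at least 48).
    (a): 46 < 48 [not met]
  Not every element is met, so the policyholder fails to carry Stage 1.
The analysis ends at Stage 1; the insurer prevails.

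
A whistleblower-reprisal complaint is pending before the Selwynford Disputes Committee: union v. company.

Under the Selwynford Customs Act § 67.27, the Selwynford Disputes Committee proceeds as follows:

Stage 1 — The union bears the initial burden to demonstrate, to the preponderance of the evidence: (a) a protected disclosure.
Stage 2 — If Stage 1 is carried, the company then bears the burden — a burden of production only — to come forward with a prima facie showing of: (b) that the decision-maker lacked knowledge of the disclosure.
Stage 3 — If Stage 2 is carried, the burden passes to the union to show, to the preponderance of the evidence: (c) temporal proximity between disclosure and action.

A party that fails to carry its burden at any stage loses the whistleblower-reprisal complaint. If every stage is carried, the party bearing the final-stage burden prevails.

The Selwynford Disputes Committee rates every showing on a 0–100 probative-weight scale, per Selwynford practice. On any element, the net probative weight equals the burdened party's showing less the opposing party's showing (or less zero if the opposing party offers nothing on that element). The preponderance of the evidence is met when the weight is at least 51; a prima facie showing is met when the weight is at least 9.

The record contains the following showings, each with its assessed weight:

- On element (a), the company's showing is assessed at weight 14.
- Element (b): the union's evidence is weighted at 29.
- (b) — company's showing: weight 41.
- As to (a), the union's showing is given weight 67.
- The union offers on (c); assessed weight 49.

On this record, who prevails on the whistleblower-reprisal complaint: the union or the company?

Stage 1 (union, the preponderance of the evidence, weight is at least 51): (a) net 67−14=53 ≥ 51 — meets.
  All elements met. The burden passes to the company.
Stage 2 (company, a prima facie showing, weight is at least 9): (b) net 41−29=12 ≥ 9 — meets.
  All elements met. The burden passes to the union.
Stage 3 (union, the preponderance of the evidence, weight is at least 51): (c) 49 < 51 — fails.
  Not every element is met, so the union fails to carry Stage 3.
So the company prevails.

company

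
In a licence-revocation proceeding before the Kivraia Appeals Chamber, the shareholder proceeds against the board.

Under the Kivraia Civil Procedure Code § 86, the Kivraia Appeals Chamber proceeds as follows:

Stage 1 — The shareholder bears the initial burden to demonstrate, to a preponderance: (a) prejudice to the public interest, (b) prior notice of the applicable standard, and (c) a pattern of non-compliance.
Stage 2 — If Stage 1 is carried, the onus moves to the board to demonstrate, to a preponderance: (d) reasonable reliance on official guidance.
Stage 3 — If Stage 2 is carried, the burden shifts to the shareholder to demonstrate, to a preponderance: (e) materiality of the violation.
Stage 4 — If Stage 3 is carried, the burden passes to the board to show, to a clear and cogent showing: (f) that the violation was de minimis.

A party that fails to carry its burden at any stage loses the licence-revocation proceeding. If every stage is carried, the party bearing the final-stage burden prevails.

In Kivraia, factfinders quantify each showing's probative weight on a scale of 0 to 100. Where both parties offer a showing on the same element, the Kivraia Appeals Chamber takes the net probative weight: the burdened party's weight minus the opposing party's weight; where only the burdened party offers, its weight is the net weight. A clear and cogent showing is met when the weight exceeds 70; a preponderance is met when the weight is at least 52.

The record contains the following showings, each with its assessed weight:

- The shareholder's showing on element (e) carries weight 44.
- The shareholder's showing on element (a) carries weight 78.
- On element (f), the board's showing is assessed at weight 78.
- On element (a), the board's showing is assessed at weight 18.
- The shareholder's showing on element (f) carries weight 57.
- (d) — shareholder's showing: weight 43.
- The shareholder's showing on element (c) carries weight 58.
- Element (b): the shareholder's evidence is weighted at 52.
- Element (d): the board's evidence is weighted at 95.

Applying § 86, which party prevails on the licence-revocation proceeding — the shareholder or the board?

At Stage 1 the shareholder must meet a preponderance (weight is at least 52): on (a) the weight is 78 less the opposing 18 gives net 60, which does reach 52, so (a) meets the standard; on (b) the weight is 52, which does reach 52, so (b) meets the standard; on (c) the weight is 58, which does reach 52, so (c) meets the standard.
  All elements met. The burden passes to the board.
At Stage 2 the board must meet a preponderance (weight is at least 52): on (d) the weight is 95 less the opposing 43 gives net 52, which does reach 52, so (d) meets the standard.
  Stage 2 carried; the burden shifts to the shareholder.
At Stage 3 the shareholder must meet a preponderance (weight is at least 52): on (e) the weight is 44, < 52, so (e) does not meet the standard.
  The shareholder does not carry Stage 3.
So the board prevails.

board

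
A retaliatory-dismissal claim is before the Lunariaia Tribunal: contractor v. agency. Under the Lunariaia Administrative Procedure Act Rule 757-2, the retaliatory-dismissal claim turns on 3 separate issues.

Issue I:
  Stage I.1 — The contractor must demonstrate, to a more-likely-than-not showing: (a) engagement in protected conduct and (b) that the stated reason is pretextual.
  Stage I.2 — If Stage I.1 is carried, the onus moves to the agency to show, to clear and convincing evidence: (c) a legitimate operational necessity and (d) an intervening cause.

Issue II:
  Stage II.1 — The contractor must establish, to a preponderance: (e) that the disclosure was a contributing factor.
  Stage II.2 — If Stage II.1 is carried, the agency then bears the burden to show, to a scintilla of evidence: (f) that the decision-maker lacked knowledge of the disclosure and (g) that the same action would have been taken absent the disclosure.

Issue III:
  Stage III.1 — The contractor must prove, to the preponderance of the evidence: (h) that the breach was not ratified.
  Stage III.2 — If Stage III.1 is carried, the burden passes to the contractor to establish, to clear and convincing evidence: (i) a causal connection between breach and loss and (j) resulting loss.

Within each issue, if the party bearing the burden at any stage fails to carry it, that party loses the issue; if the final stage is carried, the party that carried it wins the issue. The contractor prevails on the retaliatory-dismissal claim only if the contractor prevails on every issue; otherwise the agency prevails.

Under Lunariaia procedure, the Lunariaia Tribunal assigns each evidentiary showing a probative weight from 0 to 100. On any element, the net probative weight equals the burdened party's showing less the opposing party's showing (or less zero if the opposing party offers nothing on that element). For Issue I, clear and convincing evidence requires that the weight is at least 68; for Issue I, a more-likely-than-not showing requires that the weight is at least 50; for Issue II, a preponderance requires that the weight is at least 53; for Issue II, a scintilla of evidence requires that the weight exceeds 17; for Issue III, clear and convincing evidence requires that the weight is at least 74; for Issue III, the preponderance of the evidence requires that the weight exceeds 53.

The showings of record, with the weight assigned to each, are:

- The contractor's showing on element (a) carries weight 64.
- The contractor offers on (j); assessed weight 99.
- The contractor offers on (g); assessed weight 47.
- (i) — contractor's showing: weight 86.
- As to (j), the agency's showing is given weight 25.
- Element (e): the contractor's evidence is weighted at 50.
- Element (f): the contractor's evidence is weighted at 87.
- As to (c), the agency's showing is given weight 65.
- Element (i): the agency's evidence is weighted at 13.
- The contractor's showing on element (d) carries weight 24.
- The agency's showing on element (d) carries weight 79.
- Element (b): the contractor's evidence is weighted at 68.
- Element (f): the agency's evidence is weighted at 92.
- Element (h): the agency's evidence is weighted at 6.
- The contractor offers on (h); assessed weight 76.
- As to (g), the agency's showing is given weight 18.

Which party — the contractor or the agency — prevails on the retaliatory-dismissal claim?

— Issue I —
At Stage I.1 the contractor must meet a more-likely-than-not showing (weight is at least 50): on (a) the weight is 64, ≥ 50, so (a) meets the standard; on (b) the weight is 68, ≥ 50, so (b) meets the standard.
  The contractor carries Stage I.1; the agency now bears the burden.
At Stage I.2 the agency must meet clear and convincing evidence (weight is at least 68): on (c) the weight is 65, which does not reach 68, so (c) does not meet the standard; on (d) the weight is 79 less the opposing 24 gives net 55, < 68, so (d) does not meet the standard.
  Stage I.2 not carried; the agency fails its burden.
So the contractor prevails on this issue.
— Issue II —
Stage II.1 — burden on contractor; standard: a preponderance (weight is at least 53).
    (e): 50 < 53 [not met]
  Not every element is met, so the contractor fails to carry Stage II.1.
So the agency prevails on this issue.
— Issue III —
At Stage III.1 the contractor must meet the preponderance of the evidence (weight exceeds 53): on (h) the weight is 76 less the opposing 6 gives net 70, which does exceed 53, so (h) meets the standard.
  All elements met. The contractor retains the burden for Stage III.2.
At Stage III.2 the contractor must meet clear and convincing evidence (weight is at least 74): on (i) the weight is 86 less the opposing 13 gives net 73, < 74, so (i) does not meet the standard; on (j) the weight is 99 less the opposing 25 gives net 74, which does reach 74, so (j) meets the standard.
  Not every element is met, so the contractor fails to carry Stage III.2.
The analysis ends at Stage III.2; the agency prevails on this issue.
Per-issue: Issue I → contractor; Issue II → agency; Issue III → agency. The contractor must prevail on every issue; overall, the agency prevails.

agency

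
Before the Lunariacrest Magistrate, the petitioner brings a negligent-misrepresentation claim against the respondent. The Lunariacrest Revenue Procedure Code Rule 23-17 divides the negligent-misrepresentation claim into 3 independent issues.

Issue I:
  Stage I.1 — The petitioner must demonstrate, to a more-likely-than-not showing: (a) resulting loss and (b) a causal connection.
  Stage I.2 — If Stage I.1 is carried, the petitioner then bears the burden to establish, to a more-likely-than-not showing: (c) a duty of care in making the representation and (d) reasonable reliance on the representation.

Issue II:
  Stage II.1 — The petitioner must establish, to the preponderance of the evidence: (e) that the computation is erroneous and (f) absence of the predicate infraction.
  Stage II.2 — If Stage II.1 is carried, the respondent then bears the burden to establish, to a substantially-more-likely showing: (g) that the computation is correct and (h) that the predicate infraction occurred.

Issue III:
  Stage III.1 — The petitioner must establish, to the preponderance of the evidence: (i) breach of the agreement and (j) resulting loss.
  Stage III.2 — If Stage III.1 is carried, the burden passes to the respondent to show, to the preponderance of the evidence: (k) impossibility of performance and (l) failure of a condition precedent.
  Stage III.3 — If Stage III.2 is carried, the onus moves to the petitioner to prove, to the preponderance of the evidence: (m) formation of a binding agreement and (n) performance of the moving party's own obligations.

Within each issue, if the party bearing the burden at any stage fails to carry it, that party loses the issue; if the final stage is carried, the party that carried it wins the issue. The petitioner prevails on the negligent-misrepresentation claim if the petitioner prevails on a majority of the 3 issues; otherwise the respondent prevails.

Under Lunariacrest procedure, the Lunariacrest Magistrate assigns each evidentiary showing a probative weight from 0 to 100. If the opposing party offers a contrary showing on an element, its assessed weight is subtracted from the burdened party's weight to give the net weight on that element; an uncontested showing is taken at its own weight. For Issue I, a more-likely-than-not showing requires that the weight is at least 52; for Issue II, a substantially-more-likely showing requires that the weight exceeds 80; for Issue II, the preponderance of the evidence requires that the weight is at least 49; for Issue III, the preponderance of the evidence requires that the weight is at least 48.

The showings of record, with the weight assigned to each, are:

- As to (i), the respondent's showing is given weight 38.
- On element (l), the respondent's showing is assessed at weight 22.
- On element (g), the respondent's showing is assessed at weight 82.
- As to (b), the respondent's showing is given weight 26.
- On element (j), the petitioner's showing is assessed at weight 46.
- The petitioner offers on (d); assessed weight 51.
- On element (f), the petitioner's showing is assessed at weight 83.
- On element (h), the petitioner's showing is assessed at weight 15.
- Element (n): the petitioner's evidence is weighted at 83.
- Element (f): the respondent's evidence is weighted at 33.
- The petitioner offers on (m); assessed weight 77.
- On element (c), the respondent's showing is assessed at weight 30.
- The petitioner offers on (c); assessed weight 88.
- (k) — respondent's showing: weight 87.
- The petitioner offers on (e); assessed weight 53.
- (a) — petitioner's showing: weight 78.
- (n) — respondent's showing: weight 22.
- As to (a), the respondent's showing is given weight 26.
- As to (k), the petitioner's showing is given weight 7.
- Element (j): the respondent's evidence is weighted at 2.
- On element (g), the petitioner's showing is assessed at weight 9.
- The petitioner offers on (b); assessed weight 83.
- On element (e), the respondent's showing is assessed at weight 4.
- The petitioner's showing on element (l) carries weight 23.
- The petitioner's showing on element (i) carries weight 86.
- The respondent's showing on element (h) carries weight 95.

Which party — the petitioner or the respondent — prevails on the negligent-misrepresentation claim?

— Issue I —
At Stage I.1 the petitioner must meet a more-likely-than-not showing (weight is at least 52): on (a) the weight is 78 less the opposing 26 gives net 52, ≥ 52, so (a) meets the standard; on (b) the weight is 83 less the opposing 26 gives net 57, which does reach 52, so (b) meets the standard.
  Stage I.1 carried; the burden remains with the petitioner.
At Stage I.2 the petitioner must meet a more-likely-than-not showing (weight is at least 52): on (c) the weight is 88 less the opposing 30 gives net 58, ≥ 52, so (c) meets the standard; on (d) the weight is 51, which does not reach 52, so (d) does not meet the standard.
  Stage I.2 not carried; the petitioner fails its burden.
The analysis ends at Stage I.2; the respondent prevails on this issue.
— Issue II —
At Stage II.1 the petitioner must meet the preponderance of the evidence (weight is at least 49): on (e) the weight is 53 less the opposing 4 gives net 49, ≥ 49, so (e) meets the standard; on (f) the weight is 83 less the opposing 33 gives net 50, ≥ 49, so (f) meets the standard.
  The petitioner carries Stage II.1; the respondent now bears the burden.
At Stage II.2 the respondent must meet a substantially-more-likely showing (weight exceeds 80): on (g) the weight is 82 less the opposing 9 gives net 73, ≤ 80, so (g) does not meet the standard; on (h) the weight is 95 less the opposing 15 gives net 80, which does not exceed 80, so (h) does not meet the standard.
  Not every element is met, so the respondent fails to carry Stage II.2.
The petitioner prevails on this issue.
— Issue III —
At Stage III.1 the petitioner must meet the preponderance of the evidence (weight is at least 48): on (i) the weight is 86 less the opposing 38 gives net 48, ≥ 48, so (i) meets the standard; on (j) the weight is 46 less the opposing 2 gives net 44, < 48, so (j) does not meet the standard.
  Stage III.1 not carried; the petitioner fails its burden.
The respondent prevails on this issue.
Per-issue: Issue I → respondent; Issue II → petitioner; Issue III → respondent. The petitioner must prevail on a majority of issues; overall, the respondent prevails.

respondent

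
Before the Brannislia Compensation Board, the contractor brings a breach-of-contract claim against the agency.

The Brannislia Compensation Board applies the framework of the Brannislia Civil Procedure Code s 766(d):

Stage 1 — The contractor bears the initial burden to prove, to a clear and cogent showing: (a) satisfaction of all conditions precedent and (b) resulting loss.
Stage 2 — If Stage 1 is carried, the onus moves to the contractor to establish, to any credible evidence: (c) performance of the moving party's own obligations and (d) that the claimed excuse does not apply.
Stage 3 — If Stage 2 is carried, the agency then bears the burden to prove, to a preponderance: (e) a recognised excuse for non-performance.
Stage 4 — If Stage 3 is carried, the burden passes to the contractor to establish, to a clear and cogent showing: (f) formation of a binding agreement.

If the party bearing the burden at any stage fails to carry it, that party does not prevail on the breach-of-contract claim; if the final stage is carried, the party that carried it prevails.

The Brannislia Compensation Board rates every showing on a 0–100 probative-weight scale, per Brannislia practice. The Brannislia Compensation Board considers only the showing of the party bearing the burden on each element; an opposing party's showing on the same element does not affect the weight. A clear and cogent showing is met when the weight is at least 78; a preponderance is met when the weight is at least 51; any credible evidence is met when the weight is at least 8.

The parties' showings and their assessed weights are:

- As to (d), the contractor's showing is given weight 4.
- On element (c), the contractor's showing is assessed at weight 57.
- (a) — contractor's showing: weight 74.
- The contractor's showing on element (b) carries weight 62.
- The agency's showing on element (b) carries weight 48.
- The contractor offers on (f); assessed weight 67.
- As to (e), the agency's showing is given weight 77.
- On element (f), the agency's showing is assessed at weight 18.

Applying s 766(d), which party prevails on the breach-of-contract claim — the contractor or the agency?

agency

Stage 1 — burden on contractor; standard: a clear and cogent showing (weight is at least 78).
    (a): 74 < 78 [not met]
    (b): 62 (agency's 48 disregarded) < 78 [not met]
  Stage 1 not carried; the contractor fails its burden.
So the agency prevails.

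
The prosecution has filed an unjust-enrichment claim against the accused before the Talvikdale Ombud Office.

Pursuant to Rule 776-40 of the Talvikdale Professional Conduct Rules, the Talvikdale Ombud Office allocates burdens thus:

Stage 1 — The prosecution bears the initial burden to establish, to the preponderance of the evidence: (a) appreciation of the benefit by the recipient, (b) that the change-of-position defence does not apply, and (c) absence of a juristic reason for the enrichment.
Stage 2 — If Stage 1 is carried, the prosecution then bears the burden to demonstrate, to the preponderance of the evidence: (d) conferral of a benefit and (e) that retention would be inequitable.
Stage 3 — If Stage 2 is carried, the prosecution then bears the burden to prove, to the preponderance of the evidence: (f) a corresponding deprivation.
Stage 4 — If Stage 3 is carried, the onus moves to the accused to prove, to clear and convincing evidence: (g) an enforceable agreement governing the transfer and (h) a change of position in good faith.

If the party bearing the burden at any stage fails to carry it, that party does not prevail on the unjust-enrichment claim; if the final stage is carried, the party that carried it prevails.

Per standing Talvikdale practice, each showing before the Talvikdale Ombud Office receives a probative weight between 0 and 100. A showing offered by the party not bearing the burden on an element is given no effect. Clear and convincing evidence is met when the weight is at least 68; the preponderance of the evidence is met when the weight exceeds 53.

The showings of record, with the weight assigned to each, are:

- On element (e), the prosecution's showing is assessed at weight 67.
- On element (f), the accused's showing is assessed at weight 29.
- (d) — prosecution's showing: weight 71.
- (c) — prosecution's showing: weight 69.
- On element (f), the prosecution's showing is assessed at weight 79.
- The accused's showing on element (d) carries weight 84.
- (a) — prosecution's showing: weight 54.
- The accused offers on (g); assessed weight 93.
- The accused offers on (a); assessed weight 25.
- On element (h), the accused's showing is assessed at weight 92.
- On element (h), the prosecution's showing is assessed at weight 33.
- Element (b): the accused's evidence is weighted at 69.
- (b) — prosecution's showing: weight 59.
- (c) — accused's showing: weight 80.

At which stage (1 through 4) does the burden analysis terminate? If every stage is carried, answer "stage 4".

Stage 1 — burden on prosecution; standard: the preponderance of the evidence (weight exceeds 53).
    (a): 54 (accused's 25 disregarded) > 53 [met]
    (b): 59 (accused's 69 disregarded) > 53 [met]
    (c): 69 (accused's 80 disregarded) > 53 [met]
  Stage 1 is satisfied; the prosecution continues to bear the burden.
Stage 2 — burden on prosecution; standard: the preponderance of the evidence (weight exceeds 53).
    (d): 71 (accused's 84 disregarded) > 53 [met]
    (e): 67 > 53 [met]
  Stage 2 is satisfied; the prosecution continues to bear the burden.
Stage 3 — burden on prosecution; standard: the preponderance of the evidence (weight exceeds 53).
    (f): 79 (accused's 29 disregarded) > 53 [met]
  Stage 3 carried; the burden shifts to the accused.
Stage 4 — burden on accused; standard: clear and convincing evidence (weight is at least 68).
    (g): 93 ≥ 68 [met]
    (h): 92 (prosecution's 33 disregarded) ≥ 68 [met]
  The accused carries the last stage.
Every stage carried; the accused prevails.

stage 4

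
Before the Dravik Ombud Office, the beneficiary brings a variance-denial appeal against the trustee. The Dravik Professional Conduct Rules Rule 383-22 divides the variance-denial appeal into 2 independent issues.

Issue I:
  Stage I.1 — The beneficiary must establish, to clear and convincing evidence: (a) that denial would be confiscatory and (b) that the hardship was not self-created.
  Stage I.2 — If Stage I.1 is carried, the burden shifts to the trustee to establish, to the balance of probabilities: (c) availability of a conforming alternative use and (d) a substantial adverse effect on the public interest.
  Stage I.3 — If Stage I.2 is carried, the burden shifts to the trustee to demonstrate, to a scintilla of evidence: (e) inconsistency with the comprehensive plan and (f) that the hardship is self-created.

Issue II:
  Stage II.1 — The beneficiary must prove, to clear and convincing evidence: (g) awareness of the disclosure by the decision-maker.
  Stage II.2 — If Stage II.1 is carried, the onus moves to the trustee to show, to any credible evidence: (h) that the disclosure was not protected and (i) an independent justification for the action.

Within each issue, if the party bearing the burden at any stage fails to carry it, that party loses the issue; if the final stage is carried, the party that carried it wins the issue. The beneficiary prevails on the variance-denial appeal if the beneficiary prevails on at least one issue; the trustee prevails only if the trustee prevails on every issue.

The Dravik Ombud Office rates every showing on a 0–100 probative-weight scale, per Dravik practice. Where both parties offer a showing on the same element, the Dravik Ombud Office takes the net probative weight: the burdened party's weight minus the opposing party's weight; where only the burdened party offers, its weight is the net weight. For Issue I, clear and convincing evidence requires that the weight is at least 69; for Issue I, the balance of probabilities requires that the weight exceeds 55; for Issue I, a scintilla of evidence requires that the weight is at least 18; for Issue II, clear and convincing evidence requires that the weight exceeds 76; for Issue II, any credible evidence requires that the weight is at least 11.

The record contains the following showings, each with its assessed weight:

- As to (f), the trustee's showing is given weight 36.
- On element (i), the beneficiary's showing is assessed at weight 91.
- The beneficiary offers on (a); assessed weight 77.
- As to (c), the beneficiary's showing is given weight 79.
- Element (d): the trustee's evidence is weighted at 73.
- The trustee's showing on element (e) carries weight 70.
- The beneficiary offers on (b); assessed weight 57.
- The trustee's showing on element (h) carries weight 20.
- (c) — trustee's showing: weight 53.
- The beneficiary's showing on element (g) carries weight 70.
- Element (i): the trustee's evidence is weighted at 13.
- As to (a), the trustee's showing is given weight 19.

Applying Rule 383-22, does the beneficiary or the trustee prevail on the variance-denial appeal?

— Issue I —
Stage I.1 (beneficiary, clear and convincing evidence, weight is at least 69): (a) net 77−19=58 < 69 — fails; (b) 57 < 69 — fails.
  Stage I.1 not carried; the beneficiary fails its burden.
The trustee prevails on this issue.
— Issue II —
At Stage II.1 the beneficiary must meet clear and convincing evidence (weight exceeds 76): on (g) the weight is 70, ≤ 76, so (g) does not meet the standard.
  The beneficiary does not carry Stage II.1.
The analysis ends at Stage II.1; the trustee prevails on this issue.
Per-issue: Issue I → trustee; Issue II → trustee. The beneficiary must prevail on at least one issue; overall, the trustee prevails.

trustee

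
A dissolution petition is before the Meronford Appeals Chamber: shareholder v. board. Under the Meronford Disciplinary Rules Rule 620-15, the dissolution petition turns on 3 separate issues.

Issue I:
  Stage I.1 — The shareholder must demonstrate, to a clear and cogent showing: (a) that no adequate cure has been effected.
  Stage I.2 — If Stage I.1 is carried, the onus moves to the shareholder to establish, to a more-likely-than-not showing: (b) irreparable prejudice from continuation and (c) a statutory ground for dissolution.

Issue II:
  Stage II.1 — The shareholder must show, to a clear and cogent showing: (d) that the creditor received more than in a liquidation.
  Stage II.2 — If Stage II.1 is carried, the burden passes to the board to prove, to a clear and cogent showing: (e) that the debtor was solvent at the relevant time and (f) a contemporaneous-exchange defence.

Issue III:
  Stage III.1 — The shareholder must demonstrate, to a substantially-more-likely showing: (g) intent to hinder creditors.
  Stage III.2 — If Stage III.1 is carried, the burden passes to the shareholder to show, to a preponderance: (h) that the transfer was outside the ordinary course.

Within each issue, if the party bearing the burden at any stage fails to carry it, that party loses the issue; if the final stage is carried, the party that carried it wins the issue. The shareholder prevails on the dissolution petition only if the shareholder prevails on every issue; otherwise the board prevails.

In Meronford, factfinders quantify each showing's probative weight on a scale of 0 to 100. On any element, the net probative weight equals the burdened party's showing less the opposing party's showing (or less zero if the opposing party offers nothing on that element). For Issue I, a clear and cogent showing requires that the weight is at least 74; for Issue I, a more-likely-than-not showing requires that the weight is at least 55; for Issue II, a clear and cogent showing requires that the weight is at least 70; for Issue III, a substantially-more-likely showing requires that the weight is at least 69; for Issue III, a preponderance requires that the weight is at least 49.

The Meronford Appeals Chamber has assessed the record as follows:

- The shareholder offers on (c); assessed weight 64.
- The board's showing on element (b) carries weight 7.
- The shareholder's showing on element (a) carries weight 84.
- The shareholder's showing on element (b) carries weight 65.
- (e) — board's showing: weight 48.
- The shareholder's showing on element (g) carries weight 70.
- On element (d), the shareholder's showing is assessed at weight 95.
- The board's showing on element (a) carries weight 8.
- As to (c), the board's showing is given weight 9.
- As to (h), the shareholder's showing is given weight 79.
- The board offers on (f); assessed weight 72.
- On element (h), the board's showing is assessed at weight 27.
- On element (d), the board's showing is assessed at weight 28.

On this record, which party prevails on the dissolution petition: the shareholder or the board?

board

— Issue I —
At Stage I.1 the shareholder must meet a clear and cogent showing (weight is at least 74): on (a) the weight is 84 less the opposing 8 gives net 76, ≥ 74, so (a) meets the standard.
  All elements met. The shareholder retains the burden for Stage I.2.
At Stage I.2 the shareholder must meet a more-likely-than-not showing (weight is at least 55): on (b) the weight is 65 less the opposing 7 gives net 58, ≥ 55, so (b) meets the standard; on (c) the weight is 64 less the opposing 9 gives net 55, which does reach 55, so (c) meets the standard.
  All elements met at the final stage.
All stages carried — the shareholder prevails on this issue.
— Issue II —
At Stage II.1 the shareholder must meet a clear and cogent showing (weight is at least 70): on (d) the weight is 95 less the opposing 28 gives net 67, < 70, so (d) does not meet the standard.
  Not every element is met, so the shareholder fails to carry Stage II.1.
The analysis ends at Stage II.1; the board prevails on this issue.
— Issue III —
At Stage III.1 the shareholder must meet a substantially-more-likely showing (weight is at least 69): on (g) the weight is 70, ≥ 69, so (g) meets the standard.
  Stage III.1 is satisfied; the shareholder continues to bear the burden.
At Stage III.2 the shareholder must meet a preponderance (weight is at least 49): on (h) the weight is 79 less the opposing 27 gives net 52, which does reach 49, so (h) meets the standard.
  Stage III.2 carried; the final stage is satisfied.
All stages carried — the shareholder prevails on this issue.
Per-issue: Issue I → shareholder; Issue II → board; Issue III → shareholder. The shareholder must prevail on every issue; overall, the board prevails.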